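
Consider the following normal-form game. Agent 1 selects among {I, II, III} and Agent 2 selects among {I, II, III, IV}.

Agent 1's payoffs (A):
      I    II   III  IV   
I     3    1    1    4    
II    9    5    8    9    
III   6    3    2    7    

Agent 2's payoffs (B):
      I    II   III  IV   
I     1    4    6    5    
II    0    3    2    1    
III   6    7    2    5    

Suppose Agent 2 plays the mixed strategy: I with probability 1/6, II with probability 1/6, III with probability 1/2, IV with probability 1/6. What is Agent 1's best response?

Compute Agent 1's expected payoff from each pure strategy against the given mix.
I: (1/6)·3 + (1/6)·1 + (1/2)·1 + (1/6)·4 = 11/6
II: (1/6)·9 + (1/6)·5 + (1/2)·8 + (1/6)·9 = 47/6
III: (1/6)·6 + (1/6)·3 + (1/2)·2 + (1/6)·7 = 11/3
Highest expected payoff is 47/6, from II.

II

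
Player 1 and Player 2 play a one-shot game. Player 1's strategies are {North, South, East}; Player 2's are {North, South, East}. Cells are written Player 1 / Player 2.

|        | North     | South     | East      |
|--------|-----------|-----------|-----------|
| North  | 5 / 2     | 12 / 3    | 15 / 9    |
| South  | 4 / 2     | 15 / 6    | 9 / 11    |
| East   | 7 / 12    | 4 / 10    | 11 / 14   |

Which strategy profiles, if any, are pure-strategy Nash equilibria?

(North, East)

A profile is a Nash equilibrium when each player is best-responding to the other.
Player 1's best responses — vs North: East (payoff 7); vs South: South (payoff 15); vs East: North (payoff 15).
Player 2's best responses — vs North: East (payoff 9); vs South: East (payoff 11); vs East: East (payoff 14).
The only mutual best response is (North, East); neither player gains by switching there.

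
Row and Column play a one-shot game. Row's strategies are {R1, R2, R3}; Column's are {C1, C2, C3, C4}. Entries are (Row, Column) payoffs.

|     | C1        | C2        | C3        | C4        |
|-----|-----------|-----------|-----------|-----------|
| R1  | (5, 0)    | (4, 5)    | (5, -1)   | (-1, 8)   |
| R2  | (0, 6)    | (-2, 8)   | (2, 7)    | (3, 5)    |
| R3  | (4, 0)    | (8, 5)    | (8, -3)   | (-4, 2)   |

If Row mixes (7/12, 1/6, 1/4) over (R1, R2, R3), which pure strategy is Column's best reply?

Compute Column's expected payoff from each pure strategy against the given mix.
C1: (7/12)·0 + (1/6)·6 + (1/4)·0 = 1
C2: (7/12)·5 + (1/6)·8 + (1/4)·5 = 11/2
C3: (7/12)·(-1) + (1/6)·7 + (1/4)·(-3) = -1/6
C4: (7/12)·8 + (1/6)·5 + (1/4)·2 = 6
Highest expected payoff is 6, from C4.

C4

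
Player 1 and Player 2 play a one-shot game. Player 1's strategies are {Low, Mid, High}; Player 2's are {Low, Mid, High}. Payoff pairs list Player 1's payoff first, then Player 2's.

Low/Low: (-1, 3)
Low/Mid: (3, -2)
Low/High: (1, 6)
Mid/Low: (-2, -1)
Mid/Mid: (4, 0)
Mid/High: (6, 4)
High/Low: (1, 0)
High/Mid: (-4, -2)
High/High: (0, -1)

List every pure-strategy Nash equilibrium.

(Mid, High) and (High, Low)

Check mutual best responses: a cell is a NE iff neither player can gain by unilaterally deviating.
Player 1's best responses — vs Low: High (payoff 1); vs Mid: Mid (payoff 4); vs High: Mid (payoff 6).
Player 2's best responses — vs Low: High (payoff 6); vs Mid: High (payoff 4); vs High: Low (payoff 0).
Mutual best responses occur at (Mid, High) and (High, Low); at each, neither player gains by switching.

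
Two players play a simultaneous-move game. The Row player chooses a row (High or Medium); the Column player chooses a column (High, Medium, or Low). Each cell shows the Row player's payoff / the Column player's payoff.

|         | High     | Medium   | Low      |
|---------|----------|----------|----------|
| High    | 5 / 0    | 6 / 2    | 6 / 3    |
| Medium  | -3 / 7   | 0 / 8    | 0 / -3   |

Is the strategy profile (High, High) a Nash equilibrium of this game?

No

Holding the Column player at High: the Row player gets 5 from High, versus -3 from Medium. No profitable deviation for the Row player.
Holding the Row player at High: the Column player gets 0 from High but could get 3 by switching to Low. The Column player has a profitable deviation.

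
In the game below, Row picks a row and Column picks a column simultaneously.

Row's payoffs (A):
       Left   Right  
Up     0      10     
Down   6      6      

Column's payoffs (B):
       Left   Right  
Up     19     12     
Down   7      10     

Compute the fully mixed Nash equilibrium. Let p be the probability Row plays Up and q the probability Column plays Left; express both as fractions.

Each player's mixing probability is pinned down by making the *other* player indifferent.
Column indifferent between Left and Right: p·19 + (1−p)·7 = p·12 + (1−p)·10 ⟹ 7 + 12p = 10 + 2p ⟹ p = 3/10.
Row indifferent between Up and Down: q·0 + (1−q)·10 = q·6 + (1−q)·6 ⟹ 10 + (-10)q = 6 + 0q ⟹ q = 2/5.

p = 3/10, q = 2/5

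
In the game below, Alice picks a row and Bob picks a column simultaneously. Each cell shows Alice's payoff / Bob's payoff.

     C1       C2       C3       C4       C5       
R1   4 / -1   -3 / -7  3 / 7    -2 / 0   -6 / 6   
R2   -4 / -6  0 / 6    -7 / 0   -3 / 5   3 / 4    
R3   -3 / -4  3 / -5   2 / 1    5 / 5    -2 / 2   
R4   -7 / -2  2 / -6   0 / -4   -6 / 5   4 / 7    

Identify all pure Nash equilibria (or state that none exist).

(R1, C3), (R3, C4), and (R4, C5)

A profile is a Nash equilibrium when each player is best-responding to the other.
Alice's best responses — vs C1: R1 (payoff 4); vs C2: R3 (payoff 3); vs C3: R1 (payoff 3); vs C4: R3 (payoff 5); vs C5: R4 (payoff 4).
Bob's best responses — vs R1: C3 (payoff 7); vs R2: C2 (payoff 6); vs R3: C4 (payoff 5); vs R4: C5 (payoff 7).
Mutual best responses occur at (R1, C3), (R3, C4), and (R4, C5); at each, neither player gains by switching.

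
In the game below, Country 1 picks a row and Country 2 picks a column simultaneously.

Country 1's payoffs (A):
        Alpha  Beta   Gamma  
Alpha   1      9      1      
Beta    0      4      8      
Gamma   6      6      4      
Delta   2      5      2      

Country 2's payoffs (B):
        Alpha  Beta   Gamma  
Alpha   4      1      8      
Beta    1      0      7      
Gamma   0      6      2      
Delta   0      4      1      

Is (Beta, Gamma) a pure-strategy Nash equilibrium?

Holding Country 2 at Gamma: Country 1 gets 8 from Beta, versus 1 from Alpha, 4 from Gamma, 2 from Delta. No profitable deviation for Country 1.
Holding Country 1 at Beta: Country 2 gets 7 from Gamma, versus 1 from Alpha, 0 from Beta. No profitable deviation for Country 2 either.

Yes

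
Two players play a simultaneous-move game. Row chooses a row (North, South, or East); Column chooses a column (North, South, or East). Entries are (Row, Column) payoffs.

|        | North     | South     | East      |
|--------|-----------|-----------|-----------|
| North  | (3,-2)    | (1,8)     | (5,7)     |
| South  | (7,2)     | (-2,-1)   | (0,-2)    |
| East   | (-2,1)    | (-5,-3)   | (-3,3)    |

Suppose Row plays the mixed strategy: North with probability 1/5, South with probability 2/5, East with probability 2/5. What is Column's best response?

Column's best reply maximizes expected payoff against the mix.
North: (1/5)·(-2) + (2/5)·2 + (2/5)·1 = 4/5
South: (1/5)·8 + (2/5)·(-1) + (2/5)·(-3) = 0
East: (1/5)·7 + (2/5)·(-2) + (2/5)·3 = 9/5
Highest expected payoff is 9/5, from East.

East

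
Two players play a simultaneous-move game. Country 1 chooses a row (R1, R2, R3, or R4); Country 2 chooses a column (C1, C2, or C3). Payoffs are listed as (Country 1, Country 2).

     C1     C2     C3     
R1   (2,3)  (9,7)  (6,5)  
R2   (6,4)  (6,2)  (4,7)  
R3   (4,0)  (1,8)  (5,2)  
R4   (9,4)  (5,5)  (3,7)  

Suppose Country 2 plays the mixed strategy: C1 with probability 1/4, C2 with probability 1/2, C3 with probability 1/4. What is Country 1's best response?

R1

Compute Country 1's expected payoff from each pure strategy against the given mix.
R1: (1/4)·2 + (1/2)·9 + (1/4)·6 = 13/2
R2: (1/4)·6 + (1/2)·6 + (1/4)·4 = 11/2
R3: (1/4)·4 + (1/2)·1 + (1/4)·5 = 11/4
R4: (1/4)·9 + (1/2)·5 + (1/4)·3 = 11/2
Highest expected payoff is 13/2, from R1.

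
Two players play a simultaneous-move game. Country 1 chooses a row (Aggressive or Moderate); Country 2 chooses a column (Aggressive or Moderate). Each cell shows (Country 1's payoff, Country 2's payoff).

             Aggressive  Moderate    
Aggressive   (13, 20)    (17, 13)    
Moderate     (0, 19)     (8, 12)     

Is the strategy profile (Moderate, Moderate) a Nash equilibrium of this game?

No

Holding Country 2 at Moderate: Country 1 gets 8 from Moderate but could get 17 by switching to Aggressive. Country 1 has a profitable deviation.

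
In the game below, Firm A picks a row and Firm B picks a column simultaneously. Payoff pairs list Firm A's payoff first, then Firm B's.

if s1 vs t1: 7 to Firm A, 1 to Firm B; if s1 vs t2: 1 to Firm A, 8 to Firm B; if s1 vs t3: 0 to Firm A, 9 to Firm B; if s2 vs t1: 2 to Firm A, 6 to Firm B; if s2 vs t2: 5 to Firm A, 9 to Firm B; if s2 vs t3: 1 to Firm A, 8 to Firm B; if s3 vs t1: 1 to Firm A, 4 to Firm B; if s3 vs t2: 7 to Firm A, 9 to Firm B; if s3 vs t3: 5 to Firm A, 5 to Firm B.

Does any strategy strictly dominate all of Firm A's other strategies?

Check whether one of Firm A's strategies beats all alternatives regardless of what the opponent does.
s1 is not dominant: against t2, s2 gives 5 > 1.
s2 is not dominant: against t1, s1 gives 7 > 2.
s3 is not dominant: against t1, s1 gives 7 > 1.
No single strategy is best against every opponent action.

None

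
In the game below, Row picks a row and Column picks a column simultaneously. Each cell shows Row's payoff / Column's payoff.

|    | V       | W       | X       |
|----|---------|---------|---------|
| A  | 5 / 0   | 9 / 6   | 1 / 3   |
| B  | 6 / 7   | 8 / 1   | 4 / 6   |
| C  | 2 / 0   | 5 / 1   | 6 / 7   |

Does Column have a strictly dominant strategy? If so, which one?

A strategy is strictly dominant if it gives Column a strictly higher payoff than every other strategy, against every choice by the opponent.
V is not dominant: against A, W gives 6 > 0.
W is not dominant: against B, V gives 7 > 1.
X is not dominant: against A, W gives 6 > 3.
No single strategy is best against every opponent action.

None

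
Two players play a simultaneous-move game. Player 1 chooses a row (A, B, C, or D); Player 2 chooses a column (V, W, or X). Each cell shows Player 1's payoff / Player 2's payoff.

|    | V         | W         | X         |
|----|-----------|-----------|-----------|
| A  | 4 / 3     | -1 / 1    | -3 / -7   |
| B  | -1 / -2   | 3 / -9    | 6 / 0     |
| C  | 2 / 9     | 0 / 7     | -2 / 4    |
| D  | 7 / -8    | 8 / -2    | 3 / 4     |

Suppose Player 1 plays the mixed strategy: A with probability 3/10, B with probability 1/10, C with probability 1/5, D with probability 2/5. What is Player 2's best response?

Player 2's best reply maximizes expected payoff against the mix.
V: (3/10)·3 + (1/10)·(-2) + (1/5)·9 + (2/5)·(-8) = -7/10
W: (3/10)·1 + (1/10)·(-9) + (1/5)·7 + (2/5)·(-2) = 0
X: (3/10)·(-7) + (1/10)·0 + (1/5)·4 + (2/5)·4 = 3/10
Highest expected payoff is 3/10, from X.

X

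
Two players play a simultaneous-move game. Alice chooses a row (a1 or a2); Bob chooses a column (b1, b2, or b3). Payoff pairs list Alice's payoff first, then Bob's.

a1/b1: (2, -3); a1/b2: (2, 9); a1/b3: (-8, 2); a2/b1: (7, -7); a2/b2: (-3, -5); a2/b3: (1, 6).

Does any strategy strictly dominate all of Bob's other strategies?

A strategy is strictly dominant if it gives Bob a strictly higher payoff than every other strategy, against every choice by the opponent.
b1 is not dominant: against a1, b2 gives 9 > -3.
b2 is not dominant: against a2, b3 gives 6 > -5.
b3 is not dominant: against a1, b2 gives 9 > 2.
No single strategy is best against every opponent action.

No strictly dominant strategy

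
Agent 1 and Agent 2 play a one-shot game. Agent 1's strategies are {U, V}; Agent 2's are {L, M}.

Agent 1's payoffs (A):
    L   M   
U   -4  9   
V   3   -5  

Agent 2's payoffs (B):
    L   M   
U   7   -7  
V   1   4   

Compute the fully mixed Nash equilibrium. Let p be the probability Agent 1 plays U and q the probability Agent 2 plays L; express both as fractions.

p = 3/17, q = 2/3

Each player's mixing probability is pinned down by making the *other* player indifferent.
Agent 2 indifferent between L and M: p·7 + (1−p)·1 = p·(-7) + (1−p)·4 ⟹ 1 + 6p = 4 + (-11)p ⟹ p = 3/17.
Agent 1 indifferent between U and V: q·(-4) + (1−q)·9 = q·3 + (1−q)·(-5) ⟹ 9 + (-13)q = (-5) + 8q ⟹ q = 2/3.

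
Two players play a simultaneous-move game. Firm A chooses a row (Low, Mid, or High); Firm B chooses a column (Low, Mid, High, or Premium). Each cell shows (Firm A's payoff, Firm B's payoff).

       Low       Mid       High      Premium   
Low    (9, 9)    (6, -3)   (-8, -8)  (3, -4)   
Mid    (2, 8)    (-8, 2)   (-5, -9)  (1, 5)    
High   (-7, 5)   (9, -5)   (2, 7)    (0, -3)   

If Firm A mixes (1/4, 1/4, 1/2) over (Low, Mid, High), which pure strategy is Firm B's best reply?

Low

Compute Firm B's expected payoff from each pure strategy against the given mix.
Low: (1/4)·9 + (1/4)·8 + (1/2)·5 = 27/4
Mid: (1/4)·(-3) + (1/4)·2 + (1/2)·(-5) = -11/4
High: (1/4)·(-8) + (1/4)·(-9) + (1/2)·7 = -3/4
Premium: (1/4)·(-4) + (1/4)·5 + (1/2)·(-3) = -5/4
Highest expected payoff is 27/4, from Low.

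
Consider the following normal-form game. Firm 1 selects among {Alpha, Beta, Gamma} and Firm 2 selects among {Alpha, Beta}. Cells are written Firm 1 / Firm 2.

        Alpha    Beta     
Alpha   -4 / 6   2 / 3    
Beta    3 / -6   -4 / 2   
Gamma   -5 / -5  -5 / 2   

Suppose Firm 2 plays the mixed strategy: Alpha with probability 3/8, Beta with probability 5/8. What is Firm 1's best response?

Alpha

Compute Firm 1's expected payoff from each pure strategy against the given mix.
Alpha: (3/8)·(-4) + (5/8)·2 = -1/4
Beta: (3/8)·3 + (5/8)·(-4) = -11/8
Gamma: (3/8)·(-5) + (5/8)·(-5) = -5
Highest expected payoff is -1/4, from Alpha.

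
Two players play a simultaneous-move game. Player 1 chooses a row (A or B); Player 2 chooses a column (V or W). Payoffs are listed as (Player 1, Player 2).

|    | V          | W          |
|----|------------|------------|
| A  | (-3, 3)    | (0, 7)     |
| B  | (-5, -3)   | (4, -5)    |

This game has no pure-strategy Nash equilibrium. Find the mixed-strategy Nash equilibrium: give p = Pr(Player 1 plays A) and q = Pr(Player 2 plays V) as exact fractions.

p = 1/3, q = 2/3

Each player's mixing probability is pinned down by making the *other* player indifferent.
Player 2 indifferent between V and W: p·3 + (1−p)·(-3) = p·7 + (1−p)·(-5) ⟹ (-3) + 6p = (-5) + 12p ⟹ p = 1/3.
Player 1 indifferent between A and B: q·(-3) + (1−q)·0 = q·(-5) + (1−q)·4 ⟹ 0 + (-3)q = 4 + (-9)q ⟹ q = 2/3.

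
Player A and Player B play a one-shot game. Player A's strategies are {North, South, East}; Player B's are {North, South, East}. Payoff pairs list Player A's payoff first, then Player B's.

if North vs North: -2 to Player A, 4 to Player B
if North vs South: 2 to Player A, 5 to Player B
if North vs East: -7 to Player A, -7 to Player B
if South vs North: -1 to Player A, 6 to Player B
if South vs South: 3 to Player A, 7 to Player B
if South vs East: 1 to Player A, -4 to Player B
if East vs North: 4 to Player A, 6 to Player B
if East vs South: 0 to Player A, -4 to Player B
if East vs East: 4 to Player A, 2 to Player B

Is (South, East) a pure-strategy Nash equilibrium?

Holding Player B at East: Player A gets 1 from South but could get 4 by switching to East. Player A has a profitable deviation.

No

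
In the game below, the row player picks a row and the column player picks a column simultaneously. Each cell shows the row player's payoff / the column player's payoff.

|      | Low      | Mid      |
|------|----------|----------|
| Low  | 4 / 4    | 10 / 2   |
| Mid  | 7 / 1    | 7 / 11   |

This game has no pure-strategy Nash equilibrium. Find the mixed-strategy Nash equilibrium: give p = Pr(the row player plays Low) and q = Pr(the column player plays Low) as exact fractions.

In a mixed NE each player is indifferent between their pure strategies, so the opponent's mix sets the indifference.
The column player indifferent between Low and Mid: p·4 + (1−p)·1 = p·2 + (1−p)·11 ⟹ 1 + 3p = 11 + (-9)p ⟹ p = 5/6.
The row player indifferent between Low and Mid: q·4 + (1−q)·10 = q·7 + (1−q)·7 ⟹ 10 + (-6)q = 7 + 0q ⟹ q = 1/2.

p = 5/6, q = 1/2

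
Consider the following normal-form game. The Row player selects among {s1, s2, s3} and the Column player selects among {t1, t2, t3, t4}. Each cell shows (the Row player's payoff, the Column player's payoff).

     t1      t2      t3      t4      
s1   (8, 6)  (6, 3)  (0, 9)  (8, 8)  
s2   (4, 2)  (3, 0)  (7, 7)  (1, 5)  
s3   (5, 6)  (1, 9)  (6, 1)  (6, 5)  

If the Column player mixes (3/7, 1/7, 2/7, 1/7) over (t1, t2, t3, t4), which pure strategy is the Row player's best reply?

s1

The Row player's best reply maximizes expected payoff against the mix.
s1: (3/7)·8 + (1/7)·6 + (2/7)·0 + (1/7)·8 = 38/7
s2: (3/7)·4 + (1/7)·3 + (2/7)·7 + (1/7)·1 = 30/7
s3: (3/7)·5 + (1/7)·1 + (2/7)·6 + (1/7)·6 = 34/7
Highest expected payoff is 38/7, from s1.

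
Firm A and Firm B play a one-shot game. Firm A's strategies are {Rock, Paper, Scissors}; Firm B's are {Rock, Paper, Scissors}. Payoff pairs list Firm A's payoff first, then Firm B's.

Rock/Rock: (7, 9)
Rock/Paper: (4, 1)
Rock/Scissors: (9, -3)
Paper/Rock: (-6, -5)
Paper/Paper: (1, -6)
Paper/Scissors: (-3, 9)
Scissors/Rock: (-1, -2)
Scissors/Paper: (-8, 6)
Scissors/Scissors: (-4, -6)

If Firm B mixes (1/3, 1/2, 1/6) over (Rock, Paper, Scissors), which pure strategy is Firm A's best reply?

Compute Firm A's expected payoff from each pure strategy against the given mix.
Rock: (1/3)·7 + (1/2)·4 + (1/6)·9 = 35/6
Paper: (1/3)·(-6) + (1/2)·1 + (1/6)·(-3) = -2
Scissors: (1/3)·(-1) + (1/2)·(-8) + (1/6)·(-4) = -5
Highest expected payoff is 35/6, from Rock.

Rock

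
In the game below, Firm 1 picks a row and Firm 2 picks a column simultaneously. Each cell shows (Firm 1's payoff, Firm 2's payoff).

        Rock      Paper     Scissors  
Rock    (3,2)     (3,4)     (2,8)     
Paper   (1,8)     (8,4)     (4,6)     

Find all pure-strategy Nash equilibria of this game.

Check mutual best responses: a cell is a NE iff neither player can gain by unilaterally deviating.
Firm 1's best responses — vs Rock: Rock (payoff 3); vs Paper: Paper (payoff 8); vs Scissors: Paper (payoff 4).
Firm 2's best responses — vs Rock: Scissors (payoff 8); vs Paper: Rock (payoff 8).
No cell has both players best-responding. For instance, Firm 1's best reply to Paper is Paper, but against Paper Firm 2 prefers Rock over Paper.

None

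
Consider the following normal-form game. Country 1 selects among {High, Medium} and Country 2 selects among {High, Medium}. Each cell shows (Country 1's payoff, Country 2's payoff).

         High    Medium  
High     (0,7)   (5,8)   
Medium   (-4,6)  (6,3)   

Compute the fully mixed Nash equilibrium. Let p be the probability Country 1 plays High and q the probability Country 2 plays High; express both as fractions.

In a mixed NE each player is indifferent between their pure strategies, so the opponent's mix sets the indifference.
Country 2 indifferent between High and Medium: p·7 + (1−p)·6 = p·8 + (1−p)·3 ⟹ 6 + 1p = 3 + 5p ⟹ p = 3/4.
Country 1 indifferent between High and Medium: q·0 + (1−q)·5 = q·(-4) + (1−q)·6 ⟹ 5 + (-5)q = 6 + (-10)q ⟹ q = 1/5.

p = 3/4, q = 1/5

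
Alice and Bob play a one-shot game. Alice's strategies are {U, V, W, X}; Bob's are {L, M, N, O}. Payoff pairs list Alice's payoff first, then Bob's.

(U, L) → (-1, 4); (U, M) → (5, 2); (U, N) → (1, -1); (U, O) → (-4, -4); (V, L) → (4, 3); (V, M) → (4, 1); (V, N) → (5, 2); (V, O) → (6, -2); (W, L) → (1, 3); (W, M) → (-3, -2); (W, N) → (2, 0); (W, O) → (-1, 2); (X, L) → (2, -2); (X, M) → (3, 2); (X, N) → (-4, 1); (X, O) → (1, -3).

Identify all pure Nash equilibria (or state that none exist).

A profile is a Nash equilibrium when each player is best-responding to the other.
Alice's best responses — vs L: V (payoff 4); vs M: U (payoff 5); vs N: V (payoff 5); vs O: V (payoff 6).
Bob's best responses — vs U: L (payoff 4); vs V: L (payoff 3); vs W: L (payoff 3); vs X: M (payoff 2).
The only mutual best response is (V, L); neither player gains by switching there.

(V, L)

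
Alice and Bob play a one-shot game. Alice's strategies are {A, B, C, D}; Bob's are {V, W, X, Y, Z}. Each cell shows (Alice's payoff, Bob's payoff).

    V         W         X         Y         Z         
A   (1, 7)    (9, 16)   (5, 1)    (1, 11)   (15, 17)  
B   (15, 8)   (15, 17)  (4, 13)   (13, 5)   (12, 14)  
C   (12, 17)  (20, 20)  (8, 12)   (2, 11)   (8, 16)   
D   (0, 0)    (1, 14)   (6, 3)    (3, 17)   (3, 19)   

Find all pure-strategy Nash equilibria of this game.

A profile is a Nash equilibrium when each player is best-responding to the other.
Alice's best responses — vs V: B (payoff 15); vs W: C (payoff 20); vs X: C (payoff 8); vs Y: B (payoff 13); vs Z: A (payoff 15).
Bob's best responses — vs A: Z (payoff 17); vs B: W (payoff 17); vs C: W (payoff 20); vs D: Z (payoff 19).
Mutual best responses occur at (A, Z) and (C, W); at each, neither player gains by switching.

(A, Z) and (C, W)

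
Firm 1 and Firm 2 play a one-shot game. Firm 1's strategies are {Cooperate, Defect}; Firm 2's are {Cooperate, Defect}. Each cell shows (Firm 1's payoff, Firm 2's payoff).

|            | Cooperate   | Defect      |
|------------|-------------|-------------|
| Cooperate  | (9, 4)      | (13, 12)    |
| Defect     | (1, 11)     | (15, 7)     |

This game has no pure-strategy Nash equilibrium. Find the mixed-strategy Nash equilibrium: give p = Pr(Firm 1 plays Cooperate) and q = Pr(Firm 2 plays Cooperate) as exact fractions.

p = 1/3, q = 1/5

Each player's mixing probability is pinned down by making the *other* player indifferent.
Firm 2 indifferent between Cooperate and Defect: p·4 + (1−p)·11 = p·12 + (1−p)·7 ⟹ 11 + (-7)p = 7 + 5p ⟹ p = 1/3.
Firm 1 indifferent between Cooperate and Defect: q·9 + (1−q)·13 = q·1 + (1−q)·15 ⟹ 13 + (-4)q = 15 + (-14)q ⟹ q = 1/5.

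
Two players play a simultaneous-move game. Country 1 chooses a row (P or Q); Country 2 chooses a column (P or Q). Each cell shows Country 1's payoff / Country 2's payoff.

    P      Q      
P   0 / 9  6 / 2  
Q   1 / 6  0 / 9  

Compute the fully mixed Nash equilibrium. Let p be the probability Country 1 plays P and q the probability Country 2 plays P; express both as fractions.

p = 3/10, q = 6/7

In a mixed NE each player is indifferent between their pure strategies, so the opponent's mix sets the indifference.
Country 2 indifferent between P and Q: p·9 + (1−p)·6 = p·2 + (1−p)·9 ⟹ 6 + 3p = 9 + (-7)p ⟹ p = 3/10.
Country 1 indifferent between P and Q: q·0 + (1−q)·6 = q·1 + (1−q)·0 ⟹ 6 + (-6)q = 0 + 1q ⟹ q = 6/7.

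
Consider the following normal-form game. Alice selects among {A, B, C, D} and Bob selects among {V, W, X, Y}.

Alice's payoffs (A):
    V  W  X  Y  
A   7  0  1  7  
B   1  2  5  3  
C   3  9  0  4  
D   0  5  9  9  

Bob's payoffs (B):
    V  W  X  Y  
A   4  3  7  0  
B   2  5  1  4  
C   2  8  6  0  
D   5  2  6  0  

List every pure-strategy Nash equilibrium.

(C, W) and (D, X)

A profile is a Nash equilibrium when each player is best-responding to the other.
Alice's best responses — vs V: A (payoff 7); vs W: C (payoff 9); vs X: D (payoff 9); vs Y: D (payoff 9).
Bob's best responses — vs A: X (payoff 7); vs B: W (payoff 5); vs C: W (payoff 8); vs D: X (payoff 6).
Mutual best responses occur at (C, W) and (D, X); at each, neither player gains by switching.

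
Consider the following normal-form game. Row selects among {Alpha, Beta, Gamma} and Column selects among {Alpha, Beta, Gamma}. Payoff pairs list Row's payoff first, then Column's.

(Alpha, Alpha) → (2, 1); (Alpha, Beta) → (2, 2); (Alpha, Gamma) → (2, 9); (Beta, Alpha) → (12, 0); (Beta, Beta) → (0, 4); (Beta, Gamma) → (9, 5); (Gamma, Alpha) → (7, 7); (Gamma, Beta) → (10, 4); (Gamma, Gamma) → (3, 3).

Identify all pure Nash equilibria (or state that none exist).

(Beta, Gamma)

Find each player's best response to every opponent strategy; NE are the intersections.
Row's best responses — vs Alpha: Beta (payoff 12); vs Beta: Gamma (payoff 10); vs Gamma: Beta (payoff 9).
Column's best responses — vs Alpha: Gamma (payoff 9); vs Beta: Gamma (payoff 5); vs Gamma: Alpha (payoff 7).
The only mutual best response is (Beta, Gamma); neither player gains by switching there.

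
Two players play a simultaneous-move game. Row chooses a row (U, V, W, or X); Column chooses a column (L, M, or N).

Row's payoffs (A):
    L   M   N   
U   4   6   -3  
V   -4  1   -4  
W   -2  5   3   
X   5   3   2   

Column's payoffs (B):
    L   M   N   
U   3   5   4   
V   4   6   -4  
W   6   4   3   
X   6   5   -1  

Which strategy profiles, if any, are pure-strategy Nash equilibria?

Find each player's best response to every opponent strategy; NE are the intersections.
Row's best responses — vs L: X (payoff 5); vs M: U (payoff 6); vs N: W (payoff 3).
Column's best responses — vs U: M (payoff 5); vs V: M (payoff 6); vs W: L (payoff 6); vs X: L (payoff 6).
Mutual best responses occur at (U, M) and (X, L); at each, neither player gains by switching.

(U, M) and (X, L)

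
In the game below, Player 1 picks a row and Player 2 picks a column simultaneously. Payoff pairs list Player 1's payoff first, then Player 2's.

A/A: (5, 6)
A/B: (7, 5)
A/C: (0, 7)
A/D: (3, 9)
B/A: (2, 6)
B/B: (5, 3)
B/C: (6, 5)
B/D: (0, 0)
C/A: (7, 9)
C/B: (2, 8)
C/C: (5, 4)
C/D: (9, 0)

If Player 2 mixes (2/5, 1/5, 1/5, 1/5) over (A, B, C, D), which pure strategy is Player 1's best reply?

Compute Player 1's expected payoff from each pure strategy against the given mix.
A: (2/5)·5 + (1/5)·7 + (1/5)·0 + (1/5)·3 = 4
B: (2/5)·2 + (1/5)·5 + (1/5)·6 + (1/5)·0 = 3
C: (2/5)·7 + (1/5)·2 + (1/5)·5 + (1/5)·9 = 6
Highest expected payoff is 6, from C.

C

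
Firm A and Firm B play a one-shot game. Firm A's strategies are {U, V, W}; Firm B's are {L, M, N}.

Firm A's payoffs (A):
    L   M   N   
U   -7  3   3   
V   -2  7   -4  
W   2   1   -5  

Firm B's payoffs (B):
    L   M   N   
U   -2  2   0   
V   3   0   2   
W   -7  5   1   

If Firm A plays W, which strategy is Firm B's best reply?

M

With Firm A fixed at W, Firm B's payoffs are: L → -7, M → 5, N → 1.
The maximum is 5, achieved by M.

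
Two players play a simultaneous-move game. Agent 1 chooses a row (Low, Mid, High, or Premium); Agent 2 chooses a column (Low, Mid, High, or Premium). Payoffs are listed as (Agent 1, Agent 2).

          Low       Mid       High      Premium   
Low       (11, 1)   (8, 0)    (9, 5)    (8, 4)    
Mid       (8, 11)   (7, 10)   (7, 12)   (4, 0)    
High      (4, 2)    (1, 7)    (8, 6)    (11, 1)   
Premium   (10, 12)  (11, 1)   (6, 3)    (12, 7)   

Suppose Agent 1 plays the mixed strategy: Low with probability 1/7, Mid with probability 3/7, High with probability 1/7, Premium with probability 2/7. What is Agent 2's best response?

Low

Compute Agent 2's expected payoff from each pure strategy against the given mix.
Low: (1/7)·1 + (3/7)·11 + (1/7)·2 + (2/7)·12 = 60/7
Mid: (1/7)·0 + (3/7)·10 + (1/7)·7 + (2/7)·1 = 39/7
High: (1/7)·5 + (3/7)·12 + (1/7)·6 + (2/7)·3 = 53/7
Premium: (1/7)·4 + (3/7)·0 + (1/7)·1 + (2/7)·7 = 19/7
Highest expected payoff is 60/7, from Low.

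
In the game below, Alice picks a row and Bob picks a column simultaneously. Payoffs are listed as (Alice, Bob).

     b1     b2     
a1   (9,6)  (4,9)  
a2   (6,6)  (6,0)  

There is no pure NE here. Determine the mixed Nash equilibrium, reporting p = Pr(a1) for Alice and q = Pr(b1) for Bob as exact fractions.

In a mixed NE each player is indifferent between their pure strategies, so the opponent's mix sets the indifference.
Bob indifferent between b1 and b2: p·6 + (1−p)·6 = p·9 + (1−p)·0 ⟹ 6 + 0p = 0 + 9p ⟹ p = 2/3.
Alice indifferent between a1 and a2: q·9 + (1−q)·4 = q·6 + (1−q)·6 ⟹ 4 + 5q = 6 + 0q ⟹ q = 2/5.

p = 2/3, q = 2/5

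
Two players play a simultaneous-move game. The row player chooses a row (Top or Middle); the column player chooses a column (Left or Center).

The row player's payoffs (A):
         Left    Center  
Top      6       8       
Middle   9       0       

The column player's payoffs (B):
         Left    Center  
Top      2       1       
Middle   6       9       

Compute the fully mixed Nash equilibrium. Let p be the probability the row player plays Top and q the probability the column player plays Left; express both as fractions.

p = 3/4, q = 8/11

In a mixed NE each player is indifferent between their pure strategies, so the opponent's mix sets the indifference.
The column player indifferent between Left and Center: p·2 + (1−p)·6 = p·1 + (1−p)·9 ⟹ 6 + (-4)p = 9 + (-8)p ⟹ p = 3/4.
The row player indifferent between Top and Middle: q·6 + (1−q)·8 = q·9 + (1−q)·0 ⟹ 8 + (-2)q = 0 + 9q ⟹ q = 8/11.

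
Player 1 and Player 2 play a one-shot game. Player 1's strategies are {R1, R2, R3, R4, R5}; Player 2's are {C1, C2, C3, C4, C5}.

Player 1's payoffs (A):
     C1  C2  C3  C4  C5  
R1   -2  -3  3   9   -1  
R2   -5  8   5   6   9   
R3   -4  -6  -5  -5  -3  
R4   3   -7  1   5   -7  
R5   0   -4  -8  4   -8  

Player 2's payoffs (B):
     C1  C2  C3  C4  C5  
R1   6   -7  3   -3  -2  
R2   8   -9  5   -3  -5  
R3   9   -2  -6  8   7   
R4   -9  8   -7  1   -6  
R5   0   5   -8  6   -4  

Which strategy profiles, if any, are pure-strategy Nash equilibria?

None

A profile is a Nash equilibrium when each player is best-responding to the other.
Player 1's best responses — vs C1: R4 (payoff 3); vs C2: R2 (payoff 8); vs C3: R2 (payoff 5); vs C4: R1 (payoff 9); vs C5: R2 (payoff 9).
Player 2's best responses — vs R1: C1 (payoff 6); vs R2: C1 (payoff 8); vs R3: C1 (payoff 9); vs R4: C2 (payoff 8); vs R5: C4 (payoff 6).
No cell has both players best-responding. For instance, Player 1's best reply to C4 is R1, but against R1 Player 2 prefers C1 over C4.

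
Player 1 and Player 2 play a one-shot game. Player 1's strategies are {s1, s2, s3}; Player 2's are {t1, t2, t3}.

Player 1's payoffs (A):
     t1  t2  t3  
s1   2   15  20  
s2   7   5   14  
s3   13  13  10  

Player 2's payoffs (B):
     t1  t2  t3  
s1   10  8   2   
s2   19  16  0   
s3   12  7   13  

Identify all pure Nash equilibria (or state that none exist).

There is no pure-strategy Nash equilibrium

A profile is a Nash equilibrium when each player is best-responding to the other.
Player 1's best responses — vs t1: s3 (payoff 13); vs t2: s1 (payoff 15); vs t3: s1 (payoff 20).
Player 2's best responses — vs s1: t1 (payoff 10); vs s2: t1 (payoff 19); vs s3: t3 (payoff 13).
No cell has both players best-responding. For instance, Player 1's best reply to t1 is s3, but against s3 Player 2 prefers t3 over t1.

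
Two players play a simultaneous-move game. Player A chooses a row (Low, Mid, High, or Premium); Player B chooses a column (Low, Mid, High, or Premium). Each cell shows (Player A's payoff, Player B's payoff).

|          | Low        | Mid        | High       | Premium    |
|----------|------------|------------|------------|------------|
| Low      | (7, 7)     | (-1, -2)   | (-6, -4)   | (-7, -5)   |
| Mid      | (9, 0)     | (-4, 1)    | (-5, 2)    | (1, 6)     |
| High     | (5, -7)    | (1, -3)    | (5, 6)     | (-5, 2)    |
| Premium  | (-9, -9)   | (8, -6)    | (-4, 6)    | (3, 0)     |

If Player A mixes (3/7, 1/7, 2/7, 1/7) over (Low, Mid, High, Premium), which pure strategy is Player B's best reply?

High

Player B's best reply maximizes expected payoff against the mix.
Low: (3/7)·7 + (1/7)·0 + (2/7)·(-7) + (1/7)·(-9) = -2/7
Mid: (3/7)·(-2) + (1/7)·1 + (2/7)·(-3) + (1/7)·(-6) = -17/7
High: (3/7)·(-4) + (1/7)·2 + (2/7)·6 + (1/7)·6 = 8/7
Premium: (3/7)·(-5) + (1/7)·6 + (2/7)·2 + (1/7)·0 = -5/7
Highest expected payoff is 8/7, from High.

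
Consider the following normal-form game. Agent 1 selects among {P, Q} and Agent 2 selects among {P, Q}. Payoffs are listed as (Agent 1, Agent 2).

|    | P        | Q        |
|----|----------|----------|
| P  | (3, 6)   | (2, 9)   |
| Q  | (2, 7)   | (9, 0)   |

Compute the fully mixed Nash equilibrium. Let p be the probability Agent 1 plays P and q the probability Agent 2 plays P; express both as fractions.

p = 7/10, q = 7/8

Each player's mixing probability is pinned down by making the *other* player indifferent.
Agent 2 indifferent between P and Q: p·6 + (1−p)·7 = p·9 + (1−p)·0 ⟹ 7 + (-1)p = 0 + 9p ⟹ p = 7/10.
Agent 1 indifferent between P and Q: q·3 + (1−q)·2 = q·2 + (1−q)·9 ⟹ 2 + 1q = 9 + (-7)q ⟹ q = 7/8.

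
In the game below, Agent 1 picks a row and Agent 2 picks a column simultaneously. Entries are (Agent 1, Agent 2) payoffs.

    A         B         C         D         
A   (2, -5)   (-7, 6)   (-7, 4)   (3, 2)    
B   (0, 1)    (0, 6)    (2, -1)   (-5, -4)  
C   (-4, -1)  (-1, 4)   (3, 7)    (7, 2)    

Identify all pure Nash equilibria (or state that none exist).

(B, B) and (C, C)

A profile is a Nash equilibrium when each player is best-responding to the other.
Agent 1's best responses — vs A: A (payoff 2); vs B: B (payoff 0); vs C: C (payoff 3); vs D: C (payoff 7).
Agent 2's best responses — vs A: B (payoff 6); vs B: B (payoff 6); vs C: C (payoff 7).
Mutual best responses occur at (B, B) and (C, C); at each, neither player gains by switching.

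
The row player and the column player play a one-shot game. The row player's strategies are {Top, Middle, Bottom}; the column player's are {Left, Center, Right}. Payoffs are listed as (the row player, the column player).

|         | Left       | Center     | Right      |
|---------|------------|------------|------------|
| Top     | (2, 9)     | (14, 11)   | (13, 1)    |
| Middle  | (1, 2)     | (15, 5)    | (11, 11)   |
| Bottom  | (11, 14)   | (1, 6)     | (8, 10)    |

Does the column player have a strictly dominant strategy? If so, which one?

Check whether one of the column player's strategies beats all alternatives regardless of what the opponent does.
Left is not dominant: against Top, Center gives 11 > 9.
Center is not dominant: against Middle, Right gives 11 > 5.
Right is not dominant: against Top, Left gives 9 > 1.
No single strategy is best against every opponent action.

No strictly dominant strategy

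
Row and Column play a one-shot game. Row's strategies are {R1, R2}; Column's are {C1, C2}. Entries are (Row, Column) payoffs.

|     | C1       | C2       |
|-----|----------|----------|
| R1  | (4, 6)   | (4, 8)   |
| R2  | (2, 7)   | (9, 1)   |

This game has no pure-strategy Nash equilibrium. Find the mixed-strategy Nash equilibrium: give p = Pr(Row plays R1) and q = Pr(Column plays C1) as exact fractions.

Each player's mixing probability is pinned down by making the *other* player indifferent.
Column indifferent between C1 and C2: p·6 + (1−p)·7 = p·8 + (1−p)·1 ⟹ 7 + (-1)p = 1 + 7p ⟹ p = 3/4.
Row indifferent between R1 and R2: q·4 + (1−q)·4 = q·2 + (1−q)·9 ⟹ 4 + 0q = 9 + (-7)q ⟹ q = 5/7.

p = 3/4, q = 5/7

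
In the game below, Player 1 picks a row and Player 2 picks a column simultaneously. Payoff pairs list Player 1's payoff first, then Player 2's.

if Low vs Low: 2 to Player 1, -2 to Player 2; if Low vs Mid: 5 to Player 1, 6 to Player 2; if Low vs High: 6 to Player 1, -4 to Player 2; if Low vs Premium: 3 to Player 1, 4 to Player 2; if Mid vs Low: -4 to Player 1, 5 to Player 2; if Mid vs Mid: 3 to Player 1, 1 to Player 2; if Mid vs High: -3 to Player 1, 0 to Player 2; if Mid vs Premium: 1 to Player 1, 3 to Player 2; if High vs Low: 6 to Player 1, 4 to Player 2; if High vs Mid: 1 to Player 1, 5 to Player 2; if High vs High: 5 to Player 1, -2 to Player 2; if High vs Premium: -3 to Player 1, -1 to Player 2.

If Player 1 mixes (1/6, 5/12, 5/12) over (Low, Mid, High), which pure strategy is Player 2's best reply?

Mid

Compute Player 2's expected payoff from each pure strategy against the given mix.
Low: (1/6)·(-2) + (5/12)·5 + (5/12)·4 = 41/12
Mid: (1/6)·6 + (5/12)·1 + (5/12)·5 = 7/2
High: (1/6)·(-4) + (5/12)·0 + (5/12)·(-2) = -3/2
Premium: (1/6)·4 + (5/12)·3 + (5/12)·(-1) = 3/2
Highest expected payoff is 7/2, from Mid.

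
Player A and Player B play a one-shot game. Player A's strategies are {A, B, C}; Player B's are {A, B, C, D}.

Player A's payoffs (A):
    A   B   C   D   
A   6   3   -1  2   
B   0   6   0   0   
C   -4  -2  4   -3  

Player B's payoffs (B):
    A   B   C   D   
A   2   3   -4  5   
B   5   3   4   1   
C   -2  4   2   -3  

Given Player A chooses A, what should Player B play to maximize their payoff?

D

With Player A fixed at A, Player B's payoffs are: A → 2, B → 3, C → -4, D → 5.
The maximum is 5, achieved by D.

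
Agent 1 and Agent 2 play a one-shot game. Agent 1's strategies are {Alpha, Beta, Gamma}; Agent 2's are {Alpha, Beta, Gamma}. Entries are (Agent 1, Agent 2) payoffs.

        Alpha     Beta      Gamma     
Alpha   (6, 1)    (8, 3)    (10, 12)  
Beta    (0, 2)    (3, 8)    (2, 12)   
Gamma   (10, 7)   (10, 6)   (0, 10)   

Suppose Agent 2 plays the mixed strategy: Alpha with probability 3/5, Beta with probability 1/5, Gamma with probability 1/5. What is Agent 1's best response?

Agent 1's best reply maximizes expected payoff against the mix.
Alpha: (3/5)·6 + (1/5)·8 + (1/5)·10 = 36/5
Beta: (3/5)·0 + (1/5)·3 + (1/5)·2 = 1
Gamma: (3/5)·10 + (1/5)·10 + (1/5)·0 = 8
Highest expected payoff is 8, from Gamma.

Gamma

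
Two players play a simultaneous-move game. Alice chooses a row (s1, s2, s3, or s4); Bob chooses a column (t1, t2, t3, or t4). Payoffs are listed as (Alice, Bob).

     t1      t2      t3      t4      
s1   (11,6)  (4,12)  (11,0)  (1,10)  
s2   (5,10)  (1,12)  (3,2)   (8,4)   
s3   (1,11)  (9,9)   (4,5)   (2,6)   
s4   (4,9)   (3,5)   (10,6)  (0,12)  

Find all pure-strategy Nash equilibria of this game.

No pure-strategy Nash equilibrium

Find each player's best response to every opponent strategy; NE are the intersections.
Alice's best responses — vs t1: s1 (payoff 11); vs t2: s3 (payoff 9); vs t3: s1 (payoff 11); vs t4: s2 (payoff 8).
Bob's best responses — vs s1: t2 (payoff 12); vs s2: t2 (payoff 12); vs s3: t1 (payoff 11); vs s4: t4 (payoff 12).
No cell has both players best-responding. For instance, Alice's best reply to t4 is s2, but against s2 Bob prefers t2 over t4.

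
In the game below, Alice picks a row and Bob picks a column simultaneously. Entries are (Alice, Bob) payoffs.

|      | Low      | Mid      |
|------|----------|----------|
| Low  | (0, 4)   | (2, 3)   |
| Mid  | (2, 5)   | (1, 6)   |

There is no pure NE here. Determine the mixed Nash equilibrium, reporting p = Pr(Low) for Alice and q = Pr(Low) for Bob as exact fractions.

In a mixed NE each player is indifferent between their pure strategies, so the opponent's mix sets the indifference.
Bob indifferent between Low and Mid: p·4 + (1−p)·5 = p·3 + (1−p)·6 ⟹ 5 + (-1)p = 6 + (-3)p ⟹ p = 1/2.
Alice indifferent between Low and Mid: q·0 + (1−q)·2 = q·2 + (1−q)·1 ⟹ 2 + (-2)q = 1 + 1q ⟹ q = 1/3.

p = 1/2, q = 1/3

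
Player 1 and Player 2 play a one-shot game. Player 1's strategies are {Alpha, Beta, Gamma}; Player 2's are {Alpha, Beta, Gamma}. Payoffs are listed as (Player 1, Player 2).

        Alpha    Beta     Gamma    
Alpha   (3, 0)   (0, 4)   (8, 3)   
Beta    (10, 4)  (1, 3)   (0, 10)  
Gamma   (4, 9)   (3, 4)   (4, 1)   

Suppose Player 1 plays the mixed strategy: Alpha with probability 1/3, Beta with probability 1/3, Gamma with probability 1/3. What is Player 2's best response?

Compute Player 2's expected payoff from each pure strategy against the given mix.
Alpha: (1/3)·0 + (1/3)·4 + (1/3)·9 = 13/3
Beta: (1/3)·4 + (1/3)·3 + (1/3)·4 = 11/3
Gamma: (1/3)·3 + (1/3)·10 + (1/3)·1 = 14/3
Highest expected payoff is 14/3, from Gamma.

Gamma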